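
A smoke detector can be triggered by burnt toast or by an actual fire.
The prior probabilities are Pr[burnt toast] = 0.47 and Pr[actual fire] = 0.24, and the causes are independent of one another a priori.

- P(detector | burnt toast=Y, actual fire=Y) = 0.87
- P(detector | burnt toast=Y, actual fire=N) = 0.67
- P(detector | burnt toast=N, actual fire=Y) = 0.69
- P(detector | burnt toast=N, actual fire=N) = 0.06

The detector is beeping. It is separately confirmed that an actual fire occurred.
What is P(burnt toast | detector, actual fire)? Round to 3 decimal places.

P(burnt toast | detector, actual fire) ≈ 0.528

P(detector | actual fire) = 0.69·0.53 + 0.87·0.47 = 0.365700 + 0.408900 = 0.774600
Of this, 0.408900 comes from 0.87·0.47 (the burnt toast=true cases).
So P(burnt toast | detector, actual fire) = 0.408900/0.774600 ≈ 0.528.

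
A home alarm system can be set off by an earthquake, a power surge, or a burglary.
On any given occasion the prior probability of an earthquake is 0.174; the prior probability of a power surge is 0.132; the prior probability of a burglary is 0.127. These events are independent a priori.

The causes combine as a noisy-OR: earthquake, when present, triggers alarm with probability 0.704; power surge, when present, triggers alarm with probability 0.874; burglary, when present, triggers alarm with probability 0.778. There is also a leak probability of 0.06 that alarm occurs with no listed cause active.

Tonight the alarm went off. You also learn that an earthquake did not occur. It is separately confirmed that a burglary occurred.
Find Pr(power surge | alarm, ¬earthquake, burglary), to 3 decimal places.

Under noisy-OR, P(alarm | causes) = 1 − (1−0.06)·∏(1−qᵢ) over the active causes.
Numerator (weight on configurations with power surge): 0.973706·0.132 = 0.128529
The normalizing constant is 0.79132·0.868 + 0.973706·0.132 = 0.815395
Posterior = 0.128529 / 0.815395 ≈ 0.158

Pr(power surge | alarm, ¬earthquake, burglary) ≈ 0.158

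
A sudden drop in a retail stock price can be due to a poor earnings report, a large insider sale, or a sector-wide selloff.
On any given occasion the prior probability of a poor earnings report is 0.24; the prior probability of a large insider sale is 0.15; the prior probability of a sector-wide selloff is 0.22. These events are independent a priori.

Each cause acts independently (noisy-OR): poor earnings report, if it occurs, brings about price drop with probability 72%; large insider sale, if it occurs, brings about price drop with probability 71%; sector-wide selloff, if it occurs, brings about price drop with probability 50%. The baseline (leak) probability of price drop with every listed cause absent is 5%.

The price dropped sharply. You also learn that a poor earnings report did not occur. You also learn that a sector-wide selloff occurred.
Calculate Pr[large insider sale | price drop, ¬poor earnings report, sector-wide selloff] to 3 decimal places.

Under noisy-OR, P(price drop | causes) = 1 − (1−0.05)·∏(1−qᵢ) over the active causes.
By total probability over both values of large insider sale:
  P(price drop | ¬poor earnings report, sector-wide selloff) = 0.525×0.85 + 0.86225×0.15
        = 0.446250 + 0.129337 = 0.575587
The terms with large insider sale present sum to 0.129337, so
  P(large insider sale | price drop, ¬poor earnings report, sector-wide selloff) = 0.129337 / 0.575587 ≈ 0.225

Pr[large insider sale | price drop, ¬poor earnings report, sector-wide selloff] ≈ 0.225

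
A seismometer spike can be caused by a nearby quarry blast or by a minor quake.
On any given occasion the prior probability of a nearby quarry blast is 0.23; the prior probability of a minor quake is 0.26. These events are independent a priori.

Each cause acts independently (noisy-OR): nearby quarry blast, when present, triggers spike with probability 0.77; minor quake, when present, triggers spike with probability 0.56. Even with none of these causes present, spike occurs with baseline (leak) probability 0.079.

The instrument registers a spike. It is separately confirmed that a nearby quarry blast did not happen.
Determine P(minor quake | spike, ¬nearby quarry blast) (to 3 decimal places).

P(minor quake | spike, ¬nearby quarry blast) ≈ 0.726

Under noisy-OR, P(spike | causes) = 1 − (1−0.079)·∏(1−qᵢ) over the active causes.
By total probability over both values of minor quake:
  P(spike | ¬nearby quarry blast) = 0.079·0.74 + 0.59476·0.26
        = 0.058460 + 0.154638 = 0.213098
The terms with minor quake present sum to 0.154638, so
  P(minor quake | spike, ¬nearby quarry blast) = 0.154638 / 0.213098 ≈ 0.726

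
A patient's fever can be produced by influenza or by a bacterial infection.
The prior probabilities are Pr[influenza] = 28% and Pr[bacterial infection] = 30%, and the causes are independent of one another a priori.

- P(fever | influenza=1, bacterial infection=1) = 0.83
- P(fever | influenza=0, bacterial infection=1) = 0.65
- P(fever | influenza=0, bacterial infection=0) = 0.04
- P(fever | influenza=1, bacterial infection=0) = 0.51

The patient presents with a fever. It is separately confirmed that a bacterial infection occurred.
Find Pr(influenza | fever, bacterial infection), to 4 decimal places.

Pr(influenza | fever, bacterial infection) ≈ 0.3318

Numerator (weight on configurations with influenza): 0.83*0.28 = 0.232400
Normalizer over all consistent configurations: 0.65*0.72 + 0.83*0.28 = 0.700400
P(influenza | fever, bacterial infection) = 0.232400/0.700400 ≈ 0.3318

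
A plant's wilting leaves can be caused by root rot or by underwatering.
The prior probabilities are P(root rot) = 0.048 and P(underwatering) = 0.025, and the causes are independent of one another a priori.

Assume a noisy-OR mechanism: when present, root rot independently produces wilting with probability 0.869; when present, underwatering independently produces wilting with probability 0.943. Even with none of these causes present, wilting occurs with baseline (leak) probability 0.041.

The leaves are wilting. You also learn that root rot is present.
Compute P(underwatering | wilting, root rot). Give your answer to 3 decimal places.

Under noisy-OR, P(wilting | causes) = 1 − (1−0.041)·∏(1−qᵢ) over the active causes.
Sum P(wilting|·) weighted by the priors over both values of underwatering:
  P(wilting | root rot) = 0.874371×0.975 + 0.992839×0.025
        = 0.852512 + 0.024821 = 0.877333
The terms with underwatering present sum to 0.024821, so
  P(underwatering | wilting, root rot) = 0.024821 / 0.877333 ≈ 0.028

P(underwatering | wilting, root rot) ≈ 0.028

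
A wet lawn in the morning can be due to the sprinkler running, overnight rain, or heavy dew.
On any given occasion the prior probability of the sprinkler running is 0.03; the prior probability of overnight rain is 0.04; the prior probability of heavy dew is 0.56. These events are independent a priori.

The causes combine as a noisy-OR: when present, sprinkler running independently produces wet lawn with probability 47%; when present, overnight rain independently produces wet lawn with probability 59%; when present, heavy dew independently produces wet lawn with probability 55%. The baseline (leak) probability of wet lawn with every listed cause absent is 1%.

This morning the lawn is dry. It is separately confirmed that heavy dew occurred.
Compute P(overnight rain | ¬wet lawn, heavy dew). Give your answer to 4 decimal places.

Under noisy-OR, P(wet lawn | causes) = 1 − (1−0.01)·∏(1−qᵢ) over the active causes.
Sum P(¬wet lawn|·) weighted by the priors over the 4 (sprinkler running, overnight rain) configurations:
  P(¬wet lawn | heavy dew) = 0.4455×0.97×0.96 + 0.182655×0.97×0.04 + 0.236115×0.03×0.96 + 0.096807×0.03×0.04
        = 0.414850 + 0.007087 + 0.006800 + 0.000116 = 0.428853
Configurations with overnight rain contribute 0.007203, so
  P(overnight rain | ¬wet lawn, heavy dew) = 0.007203 / 0.428853 ≈ 0.0168

P(overnight rain | ¬wet lawn, heavy dew) ≈ 0.0168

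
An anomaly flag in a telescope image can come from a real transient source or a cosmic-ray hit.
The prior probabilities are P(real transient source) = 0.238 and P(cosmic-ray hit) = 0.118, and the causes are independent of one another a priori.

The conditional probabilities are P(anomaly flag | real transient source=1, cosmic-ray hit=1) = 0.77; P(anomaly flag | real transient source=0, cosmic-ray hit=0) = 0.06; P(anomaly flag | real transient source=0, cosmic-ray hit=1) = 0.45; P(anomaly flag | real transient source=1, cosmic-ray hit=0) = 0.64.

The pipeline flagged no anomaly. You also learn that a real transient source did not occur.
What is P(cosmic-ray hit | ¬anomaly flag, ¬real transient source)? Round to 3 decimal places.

P(cosmic-ray hit | ¬anomaly flag, ¬real transient source) ≈ 0.073

For the numerator, keep only cosmic-ray hit=true terms: 0.55×0.118 = 0.064900
Denominator P(¬anomaly flag | ¬real transient source): 0.94×0.882 + 0.55×0.118 = 0.893980
P(cosmic-ray hit | ¬anomaly flag, ¬real transient source) = 0.064900/0.893980 ≈ 0.073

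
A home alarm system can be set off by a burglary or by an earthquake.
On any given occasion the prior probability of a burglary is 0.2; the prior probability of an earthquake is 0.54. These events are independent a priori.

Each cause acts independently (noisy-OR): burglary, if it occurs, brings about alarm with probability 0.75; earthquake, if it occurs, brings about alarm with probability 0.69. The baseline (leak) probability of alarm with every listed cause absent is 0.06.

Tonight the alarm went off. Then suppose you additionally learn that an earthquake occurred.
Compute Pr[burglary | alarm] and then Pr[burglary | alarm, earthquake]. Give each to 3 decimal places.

Pr[burglary | alarm] ≈ 0.342; Pr[burglary | alarm, earthquake] ≈ 0.246

Under noisy-OR, P(alarm | causes) = 1 − (1−0.06)·∏(1−qᵢ) over the active causes.
Numerator (weight on configurations with burglary): 0.070380 + 0.100132 = 0.170512
Normalizer over all consistent configurations: 0.06·0.8·0.46 + 0.7086·0.8·0.54 + 0.765·0.2·0.46 + 0.92715·0.2·0.54 = 0.498707
Posterior = 0.170512 / 0.498707 ≈ 0.342

With the extra evidence:
P(alarm | earthquake) = 0.7086*0.8 + 0.92715*0.2 = 0.566880 + 0.185430 = 0.752310
Of this, 0.185430 comes from 0.92715*0.2 (the burglary=true cases).
Hence the posterior is 0.185430/0.752310 ≈ 0.246.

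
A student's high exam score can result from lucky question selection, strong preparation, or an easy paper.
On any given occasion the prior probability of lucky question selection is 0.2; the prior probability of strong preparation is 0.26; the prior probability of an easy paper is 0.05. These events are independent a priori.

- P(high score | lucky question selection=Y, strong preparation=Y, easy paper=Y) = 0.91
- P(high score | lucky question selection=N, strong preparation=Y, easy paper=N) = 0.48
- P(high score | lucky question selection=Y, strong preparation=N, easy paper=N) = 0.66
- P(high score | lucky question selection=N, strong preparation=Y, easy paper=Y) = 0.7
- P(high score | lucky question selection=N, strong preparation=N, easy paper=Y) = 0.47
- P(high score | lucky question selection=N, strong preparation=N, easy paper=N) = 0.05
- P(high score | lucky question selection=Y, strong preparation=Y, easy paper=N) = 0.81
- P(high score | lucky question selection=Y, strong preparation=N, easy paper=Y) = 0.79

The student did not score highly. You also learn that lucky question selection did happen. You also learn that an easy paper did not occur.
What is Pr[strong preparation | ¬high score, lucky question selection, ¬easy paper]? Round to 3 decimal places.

P(¬high score | lucky question selection, ¬easy paper) = 0.34·0.74 + 0.19·0.26 = 0.251600 + 0.049400 = 0.301000
Of this, 0.049400 comes from 0.19·0.26 (the strong preparation=true cases).
P(strong preparation | ¬high score, lucky question selection, ¬easy paper) = 0.049400 / 0.301000 ≈ 0.164

Pr[strong preparation | ¬high score, lucky question selection, ¬easy paper] ≈ 0.164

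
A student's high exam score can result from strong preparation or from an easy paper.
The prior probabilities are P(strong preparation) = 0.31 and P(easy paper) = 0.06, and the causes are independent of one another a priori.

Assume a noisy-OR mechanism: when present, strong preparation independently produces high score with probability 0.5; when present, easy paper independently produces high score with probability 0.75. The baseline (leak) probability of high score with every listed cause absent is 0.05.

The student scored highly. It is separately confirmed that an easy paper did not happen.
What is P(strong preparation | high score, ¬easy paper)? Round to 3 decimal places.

Under noisy-OR, P(high score | causes) = 1 − (1−0.05)·∏(1−qᵢ) over the active causes.
Weight on strong preparation=true, given the evidence: 0.525*0.31 = 0.162750
Normalizer over all consistent configurations: 0.05*0.69 + 0.525*0.31 = 0.197250
Posterior = 0.162750 / 0.197250 ≈ 0.825

P(strong preparation | high score, ¬easy paper) ≈ 0.825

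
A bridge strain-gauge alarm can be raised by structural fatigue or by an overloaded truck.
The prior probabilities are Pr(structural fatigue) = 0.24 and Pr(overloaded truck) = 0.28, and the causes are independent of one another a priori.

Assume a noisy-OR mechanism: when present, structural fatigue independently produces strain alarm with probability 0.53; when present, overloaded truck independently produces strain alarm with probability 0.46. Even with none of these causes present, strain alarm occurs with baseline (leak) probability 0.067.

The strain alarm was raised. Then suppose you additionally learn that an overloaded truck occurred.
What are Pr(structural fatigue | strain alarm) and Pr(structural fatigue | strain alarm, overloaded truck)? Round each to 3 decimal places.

Pr(structural fatigue | strain alarm) ≈ 0.510; Pr(structural fatigue | strain alarm, overloaded truck) ≈ 0.327

Under noisy-OR, P(strain alarm | causes) = 1 − (1−0.067)·∏(1−qᵢ) over the active causes.
Numerator (weight on configurations with structural fatigue): 0.097025 + 0.051287 = 0.148312
Denominator P(strain alarm): 0.067×0.76×0.72 + 0.49618×0.76×0.28 + 0.56149×0.24×0.72 + 0.763205×0.24×0.28 = 0.290561
P(structural fatigue | strain alarm) = 0.148312/0.290561 ≈ 0.510

Now condition on the additional information:
Sum P(strain alarm|·) weighted by the priors over both values of structural fatigue:
  P(strain alarm | overloaded truck) = 0.49618*0.76 + 0.763205*0.24
        = 0.377097 + 0.183169 = 0.560266
Keeping only the structural fatigue-present terms gives 0.183169, so
  P(structural fatigue | strain alarm, overloaded truck) = 0.183169 / 0.560266 ≈ 0.327
This is intercausal reasoning (explaining away): once overloaded truck accounts for the strain alarm, structural fatigue becomes less likely.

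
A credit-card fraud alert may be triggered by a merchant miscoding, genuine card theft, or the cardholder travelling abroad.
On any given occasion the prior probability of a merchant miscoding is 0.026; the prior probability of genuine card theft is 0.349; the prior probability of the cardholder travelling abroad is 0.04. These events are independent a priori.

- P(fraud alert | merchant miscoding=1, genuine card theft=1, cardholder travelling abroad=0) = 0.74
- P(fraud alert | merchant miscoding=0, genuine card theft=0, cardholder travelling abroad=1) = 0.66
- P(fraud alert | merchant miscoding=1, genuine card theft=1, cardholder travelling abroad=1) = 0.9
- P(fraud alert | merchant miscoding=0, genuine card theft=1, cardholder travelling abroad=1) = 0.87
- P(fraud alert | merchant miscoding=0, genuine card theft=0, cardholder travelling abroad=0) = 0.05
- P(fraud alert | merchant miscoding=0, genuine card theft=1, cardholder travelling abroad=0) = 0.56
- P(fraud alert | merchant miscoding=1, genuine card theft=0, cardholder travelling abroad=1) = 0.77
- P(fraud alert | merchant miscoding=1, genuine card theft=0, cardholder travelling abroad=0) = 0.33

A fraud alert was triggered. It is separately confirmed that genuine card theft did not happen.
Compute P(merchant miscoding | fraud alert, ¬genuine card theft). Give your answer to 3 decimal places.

P(merchant miscoding | fraud alert, ¬genuine card theft) ≈ 0.111

By total probability over the 4 (merchant miscoding, cardholder travelling abroad) configurations:
  P(fraud alert | ¬genuine card theft) = 0.05·0.974·0.96 + 0.66·0.974·0.04 + 0.33·0.026·0.96 + 0.77·0.026·0.04
        = 0.046752 + 0.025714 + 0.008237 + 0.000801 = 0.081504
Keeping only the merchant miscoding-present terms gives 0.009038, so
  P(merchant miscoding | fraud alert, ¬genuine card theft) = 0.009038 / 0.081504 ≈ 0.111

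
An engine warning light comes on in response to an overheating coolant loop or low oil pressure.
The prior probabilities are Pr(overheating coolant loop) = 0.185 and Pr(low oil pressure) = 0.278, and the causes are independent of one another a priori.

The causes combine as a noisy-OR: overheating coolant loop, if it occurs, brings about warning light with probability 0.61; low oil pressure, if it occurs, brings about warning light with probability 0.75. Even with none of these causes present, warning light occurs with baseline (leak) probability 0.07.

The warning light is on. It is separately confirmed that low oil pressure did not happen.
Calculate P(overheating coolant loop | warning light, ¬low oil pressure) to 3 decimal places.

Under noisy-OR, P(warning light | causes) = 1 − (1−0.07)·∏(1−qᵢ) over the active causes.
Sum P(warning light|·) weighted by the priors over both values of overheating coolant loop:
  P(warning light | ¬low oil pressure) = 0.07*0.815 + 0.6373*0.185
        = 0.057050 + 0.117900 = 0.174950
The terms with overheating coolant loop present sum to 0.117900, so
  P(overheating coolant loop | warning light, ¬low oil pressure) = 0.117900 / 0.174950 ≈ 0.674

P(overheating coolant loop | warning light, ¬low oil pressure) ≈ 0.674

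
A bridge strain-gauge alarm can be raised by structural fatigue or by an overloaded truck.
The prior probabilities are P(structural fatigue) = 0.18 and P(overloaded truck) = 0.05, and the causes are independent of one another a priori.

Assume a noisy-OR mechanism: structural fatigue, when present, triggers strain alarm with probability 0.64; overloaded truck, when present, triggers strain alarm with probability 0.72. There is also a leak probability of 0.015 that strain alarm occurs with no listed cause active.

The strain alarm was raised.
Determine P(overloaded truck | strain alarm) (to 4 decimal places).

Under noisy-OR, P(strain alarm | causes) = 1 − (1−0.015)·∏(1−qᵢ) over the active causes.
P(strain alarm) = 0.015·0.82·0.95 + 0.7242·0.82·0.05 + 0.6454·0.18·0.95 + 0.900712·0.18·0.05 = 0.011685 + 0.029692 + 0.110363 + 0.008106 = 0.159846
Of this, 0.037798 comes from 0.029692 + 0.008106 (the overloaded truck=true cases).
Hence the posterior is 0.037798/0.159846 ≈ 0.2365.

P(overloaded truck | strain alarm) ≈ 0.2365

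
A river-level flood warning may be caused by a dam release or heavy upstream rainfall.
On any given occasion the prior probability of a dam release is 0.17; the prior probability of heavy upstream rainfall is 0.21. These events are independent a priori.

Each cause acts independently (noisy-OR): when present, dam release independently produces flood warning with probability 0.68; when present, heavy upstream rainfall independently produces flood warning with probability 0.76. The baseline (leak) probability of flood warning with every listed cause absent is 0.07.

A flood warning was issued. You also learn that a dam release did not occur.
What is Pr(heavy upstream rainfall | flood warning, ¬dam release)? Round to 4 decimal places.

Under noisy-OR, P(flood warning | causes) = 1 − (1−0.07)·∏(1−qᵢ) over the active causes.
P(flood warning | ¬dam release) = 0.07·0.79 + 0.7768·0.21 = 0.055300 + 0.163128 = 0.218428
The heavy upstream rainfall-present share is 0.7768·0.21 = 0.163128.
P(heavy upstream rainfall | flood warning, ¬dam release) = 0.163128 / 0.218428 ≈ 0.7468

Pr(heavy upstream rainfall | flood warning, ¬dam release) ≈ 0.7468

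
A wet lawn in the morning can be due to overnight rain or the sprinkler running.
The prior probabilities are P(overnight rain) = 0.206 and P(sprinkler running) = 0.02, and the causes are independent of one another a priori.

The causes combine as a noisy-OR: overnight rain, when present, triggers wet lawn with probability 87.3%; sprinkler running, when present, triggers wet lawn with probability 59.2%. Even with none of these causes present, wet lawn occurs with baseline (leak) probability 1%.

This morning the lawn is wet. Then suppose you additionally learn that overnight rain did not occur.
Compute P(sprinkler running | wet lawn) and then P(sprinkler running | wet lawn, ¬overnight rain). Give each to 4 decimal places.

P(sprinkler running | wet lawn) ≈ 0.0677; P(sprinkler running | wet lawn, ¬overnight rain) ≈ 0.5488

Under noisy-OR, P(wet lawn | causes) = 1 − (1−0.01)·∏(1−qᵢ) over the active causes.
Weight on sprinkler running=true, given the evidence: 0.009466 + 0.003909 = 0.013375
Denominator P(wet lawn): 0.01*0.794*0.98 + 0.59608*0.794*0.02 + 0.87427*0.206*0.98 + 0.948702*0.206*0.02 = 0.197654
P(sprinkler running | wet lawn) = 0.013375/0.197654 ≈ 0.0677

With the extra evidence:
Sum P(wet lawn|·) weighted by the priors over both values of sprinkler running:
  P(wet lawn | ¬overnight rain) = 0.01·0.98 + 0.59608·0.02
        = 0.009800 + 0.011922 = 0.021722
Configurations with sprinkler running contribute 0.011922, so
  P(sprinkler running | wet lawn, ¬overnight rain) = 0.011922 / 0.021722 ≈ 0.5488
With overnight rain excluded, sprinkler running must carry more of the explanatory weight for the wet lawn.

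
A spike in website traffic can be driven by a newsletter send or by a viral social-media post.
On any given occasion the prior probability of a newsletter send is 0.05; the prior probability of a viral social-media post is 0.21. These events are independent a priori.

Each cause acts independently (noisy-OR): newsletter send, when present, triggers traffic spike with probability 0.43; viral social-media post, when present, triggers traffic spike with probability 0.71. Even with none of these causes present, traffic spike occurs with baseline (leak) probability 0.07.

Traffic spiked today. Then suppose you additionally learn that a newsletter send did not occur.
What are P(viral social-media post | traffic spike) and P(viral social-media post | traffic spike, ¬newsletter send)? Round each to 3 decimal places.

Under noisy-OR, P(traffic spike | causes) = 1 − (1−0.07)·∏(1−qᵢ) over the active causes.
P(traffic spike) = 0.07·0.95·0.79 + 0.7303·0.95·0.21 + 0.4699·0.05·0.79 + 0.846271·0.05·0.21 = 0.052535 + 0.145695 + 0.018561 + 0.008886 = 0.225677
Restricting to configurations with viral social-media post present: 0.145695 + 0.008886 = 0.154581.
P(viral social-media post | traffic spike) = 0.154581 / 0.225677 ≈ 0.685

Now also conditioning on newsletter send≠true:
Numerator (weight on configurations with viral social-media post): 0.7303·0.21 = 0.153363
Denominator P(traffic spike | ¬newsletter send): 0.07·0.79 + 0.7303·0.21 = 0.208663
Posterior = 0.153363 / 0.208663 ≈ 0.735

P(viral social-media post | traffic spike) ≈ 0.685; P(viral social-media post | traffic spike, ¬newsletter send) ≈ 0.735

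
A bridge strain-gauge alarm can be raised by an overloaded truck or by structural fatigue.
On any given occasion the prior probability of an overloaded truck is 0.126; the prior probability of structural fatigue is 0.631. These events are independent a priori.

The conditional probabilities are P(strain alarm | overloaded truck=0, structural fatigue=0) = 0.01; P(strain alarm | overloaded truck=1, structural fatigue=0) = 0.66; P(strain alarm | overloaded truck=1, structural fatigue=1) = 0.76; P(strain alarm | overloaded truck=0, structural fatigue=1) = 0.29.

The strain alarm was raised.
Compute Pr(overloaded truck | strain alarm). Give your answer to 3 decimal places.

Pr(overloaded truck | strain alarm) ≈ 0.358

P(strain alarm) = 0.01·0.874·0.369 + 0.29·0.874·0.631 + 0.66·0.126·0.369 + 0.76·0.126·0.631 = 0.003225 + 0.159933 + 0.030686 + 0.060425 = 0.254269
The overloaded truck-present share is 0.030686 + 0.060425 = 0.091111.
So P(overloaded truck | strain alarm) = 0.091111/0.254269 ≈ 0.358.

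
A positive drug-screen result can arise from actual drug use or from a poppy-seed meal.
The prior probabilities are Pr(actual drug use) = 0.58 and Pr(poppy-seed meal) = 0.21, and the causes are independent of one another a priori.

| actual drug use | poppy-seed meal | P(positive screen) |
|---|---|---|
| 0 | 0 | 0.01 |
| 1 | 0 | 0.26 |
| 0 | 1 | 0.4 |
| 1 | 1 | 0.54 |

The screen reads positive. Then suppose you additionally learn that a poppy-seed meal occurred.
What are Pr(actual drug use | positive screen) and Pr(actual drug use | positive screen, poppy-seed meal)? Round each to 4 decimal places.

Weight on actual drug use=true, given the evidence: 0.119132 + 0.065772 = 0.184904
Normalizer over all consistent configurations: 0.01·0.42·0.79 + 0.4·0.42·0.21 + 0.26·0.58·0.79 + 0.54·0.58·0.21 = 0.223502
P(actual drug use | positive screen) = 0.184904/0.223502 ≈ 0.8273

With the extra evidence:
By total probability over both values of actual drug use:
  P(positive screen | poppy-seed meal) = 0.4×0.42 + 0.54×0.58
        = 0.168000 + 0.313200 = 0.481200
Configurations with actual drug use contribute 0.313200, so
  P(actual drug use | positive screen, poppy-seed meal) = 0.313200 / 0.481200 ≈ 0.6509
Conditioning on poppy-seed meal lowers the posterior on actual drug use: the classic explaining-away effect in a common-effect structure.

Pr(actual drug use | positive screen) ≈ 0.8273; Pr(actual drug use | positive screen, poppy-seed meal) ≈ 0.6509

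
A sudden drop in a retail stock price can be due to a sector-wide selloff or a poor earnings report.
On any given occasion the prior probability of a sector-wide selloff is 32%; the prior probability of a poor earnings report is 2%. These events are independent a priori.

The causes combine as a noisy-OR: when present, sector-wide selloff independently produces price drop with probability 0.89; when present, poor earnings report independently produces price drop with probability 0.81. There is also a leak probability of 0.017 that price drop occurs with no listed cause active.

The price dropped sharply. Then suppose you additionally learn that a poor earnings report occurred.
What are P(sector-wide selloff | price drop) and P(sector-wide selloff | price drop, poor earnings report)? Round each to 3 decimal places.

P(sector-wide selloff | price drop) ≈ 0.927; P(sector-wide selloff | price drop, poor earnings report) ≈ 0.362

Under noisy-OR, P(price drop | causes) = 1 − (1−0.017)·∏(1−qᵢ) over the active causes.
Enumerate the 4 (sector-wide selloff, poor earnings report) configurations and weight by the priors:
  P(price drop) = 0.017·0.68·0.98 + 0.81323·0.68·0.02 + 0.89187·0.32·0.98 + 0.979455·0.32·0.02
        = 0.011329 + 0.011060 + 0.279690 + 0.006269 = 0.308348
Configurations with sector-wide selloff contribute 0.285959, so
  P(sector-wide selloff | price drop) = 0.285959 / 0.308348 ≈ 0.927

Now also conditioning on poor earnings report=true:
Numerator (weight on configurations with sector-wide selloff): 0.979455*0.32 = 0.313426
Normalizer over all consistent configurations: 0.81323*0.68 + 0.979455*0.32 = 0.866422
P(sector-wide selloff | price drop, poor earnings report) = 0.313426/0.866422 ≈ 0.362
— poor earnings report explains away the evidence for sector-wide selloff.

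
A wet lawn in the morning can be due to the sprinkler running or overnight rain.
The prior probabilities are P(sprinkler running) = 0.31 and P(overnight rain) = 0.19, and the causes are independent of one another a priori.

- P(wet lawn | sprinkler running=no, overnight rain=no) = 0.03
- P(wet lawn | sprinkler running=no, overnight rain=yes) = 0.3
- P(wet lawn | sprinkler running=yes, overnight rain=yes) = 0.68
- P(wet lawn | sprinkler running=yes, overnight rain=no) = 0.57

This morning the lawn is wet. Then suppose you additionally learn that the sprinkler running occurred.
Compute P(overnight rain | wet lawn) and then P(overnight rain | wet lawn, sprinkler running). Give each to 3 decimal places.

P(wet lawn) = 0.03*0.69*0.81 + 0.3*0.69*0.19 + 0.57*0.31*0.81 + 0.68*0.31*0.19 = 0.016767 + 0.039330 + 0.143127 + 0.040052 = 0.239276
Of this, 0.079382 comes from 0.039330 + 0.040052 (the overnight rain=true cases).
So P(overnight rain | wet lawn) = 0.079382/0.239276 ≈ 0.332.

Now also conditioning on sprinkler running=true:
P(wet lawn | sprinkler running) = 0.57*0.81 + 0.68*0.19 = 0.461700 + 0.129200 = 0.590900
Restricting to configurations with overnight rain present: 0.68*0.19 = 0.129200.
P(overnight rain | wet lawn, sprinkler running) = 0.129200 / 0.590900 ≈ 0.219

P(overnight rain | wet lawn) ≈ 0.332; P(overnight rain | wet lawn, sprinkler running) ≈ 0.219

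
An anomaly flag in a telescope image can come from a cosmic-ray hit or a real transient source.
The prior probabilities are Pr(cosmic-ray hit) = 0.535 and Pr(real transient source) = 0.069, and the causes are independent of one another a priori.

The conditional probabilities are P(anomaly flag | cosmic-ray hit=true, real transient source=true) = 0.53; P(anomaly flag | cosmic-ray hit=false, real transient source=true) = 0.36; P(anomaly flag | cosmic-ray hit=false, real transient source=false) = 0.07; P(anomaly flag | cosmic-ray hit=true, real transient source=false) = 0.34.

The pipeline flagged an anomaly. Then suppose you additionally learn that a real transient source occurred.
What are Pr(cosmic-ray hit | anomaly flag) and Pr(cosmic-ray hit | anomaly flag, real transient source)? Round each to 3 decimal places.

Pr(cosmic-ray hit | anomaly flag) ≈ 0.819; Pr(cosmic-ray hit | anomaly flag, real transient source) ≈ 0.629

P(anomaly flag) = 0.07×0.465×0.931 + 0.36×0.465×0.069 + 0.34×0.535×0.931 + 0.53×0.535×0.069 = 0.030304 + 0.011551 + 0.169349 + 0.019565 = 0.230769
Of this, 0.188914 comes from 0.169349 + 0.019565 (the cosmic-ray hit=true cases).
So P(cosmic-ray hit | anomaly flag) = 0.188914/0.230769 ≈ 0.819.

Now also conditioning on real transient source=true:
P(anomaly flag | real transient source) = 0.36*0.465 + 0.53*0.535 = 0.167400 + 0.283550 = 0.450950
The cosmic-ray hit-present share is 0.53*0.535 = 0.283550.
So P(cosmic-ray hit | anomaly flag, real transient source) = 0.283550/0.450950 ≈ 0.629.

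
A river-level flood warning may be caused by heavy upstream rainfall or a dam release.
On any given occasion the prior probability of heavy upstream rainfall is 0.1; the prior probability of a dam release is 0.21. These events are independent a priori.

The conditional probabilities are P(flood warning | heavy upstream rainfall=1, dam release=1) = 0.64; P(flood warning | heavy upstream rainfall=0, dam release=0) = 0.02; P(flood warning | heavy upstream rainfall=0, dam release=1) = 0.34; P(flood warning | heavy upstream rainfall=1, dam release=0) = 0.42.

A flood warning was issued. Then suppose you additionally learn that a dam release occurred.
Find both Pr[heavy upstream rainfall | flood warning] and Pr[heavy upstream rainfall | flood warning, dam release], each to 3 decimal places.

P(flood warning) = 0.02×0.9×0.79 + 0.34×0.9×0.21 + 0.42×0.1×0.79 + 0.64×0.1×0.21 = 0.014220 + 0.064260 + 0.033180 + 0.013440 = 0.125100
The heavy upstream rainfall-present share is 0.033180 + 0.013440 = 0.046620.
P(heavy upstream rainfall | flood warning) = 0.046620 / 0.125100 ≈ 0.373

With the extra evidence:
Sum P(flood warning|·) weighted by the priors over both values of heavy upstream rainfall:
  P(flood warning | dam release) = 0.34*0.9 + 0.64*0.1
        = 0.306000 + 0.064000 = 0.370000
Configurations with heavy upstream rainfall contribute 0.064000, so
  P(heavy upstream rainfall | flood warning, dam release) = 0.064000 / 0.370000 ≈ 0.173
— dam release explains away the evidence for heavy upstream rainfall.

Pr[heavy upstream rainfall | flood warning] ≈ 0.373; Pr[heavy upstream rainfall | flood warning, dam release] ≈ 0.173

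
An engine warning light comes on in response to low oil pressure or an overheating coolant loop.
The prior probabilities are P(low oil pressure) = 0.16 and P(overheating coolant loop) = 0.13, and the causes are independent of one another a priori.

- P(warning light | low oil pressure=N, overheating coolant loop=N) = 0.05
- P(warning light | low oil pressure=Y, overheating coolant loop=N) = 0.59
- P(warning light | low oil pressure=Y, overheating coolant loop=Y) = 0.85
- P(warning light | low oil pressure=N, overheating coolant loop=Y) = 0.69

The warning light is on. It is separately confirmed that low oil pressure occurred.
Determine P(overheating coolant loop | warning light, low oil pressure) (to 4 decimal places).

P(overheating coolant loop | warning light, low oil pressure) ≈ 0.1771

P(warning light | low oil pressure) = 0.59×0.87 + 0.85×0.13 = 0.513300 + 0.110500 = 0.623800
Restricting to configurations with overheating coolant loop present: 0.85×0.13 = 0.110500.
So P(overheating coolant loop | warning light, low oil pressure) = 0.110500/0.623800 ≈ 0.1771.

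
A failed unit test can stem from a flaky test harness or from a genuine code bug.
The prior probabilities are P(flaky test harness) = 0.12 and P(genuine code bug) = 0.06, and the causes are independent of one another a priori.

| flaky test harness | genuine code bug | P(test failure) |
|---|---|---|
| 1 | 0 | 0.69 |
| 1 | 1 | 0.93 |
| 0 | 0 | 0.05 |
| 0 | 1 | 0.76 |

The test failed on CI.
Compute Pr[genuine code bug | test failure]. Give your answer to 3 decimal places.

Pr[genuine code bug | test failure] ≈ 0.282

By total probability over the 4 (flaky test harness, genuine code bug) configurations:
  P(test failure) = 0.05*0.88*0.94 + 0.76*0.88*0.06 + 0.69*0.12*0.94 + 0.93*0.12*0.06
        = 0.041360 + 0.040128 + 0.077832 + 0.006696 = 0.166016
Keeping only the genuine code bug-present terms gives 0.046824, so
  P(genuine code bug | test failure) = 0.046824 / 0.166016 ≈ 0.282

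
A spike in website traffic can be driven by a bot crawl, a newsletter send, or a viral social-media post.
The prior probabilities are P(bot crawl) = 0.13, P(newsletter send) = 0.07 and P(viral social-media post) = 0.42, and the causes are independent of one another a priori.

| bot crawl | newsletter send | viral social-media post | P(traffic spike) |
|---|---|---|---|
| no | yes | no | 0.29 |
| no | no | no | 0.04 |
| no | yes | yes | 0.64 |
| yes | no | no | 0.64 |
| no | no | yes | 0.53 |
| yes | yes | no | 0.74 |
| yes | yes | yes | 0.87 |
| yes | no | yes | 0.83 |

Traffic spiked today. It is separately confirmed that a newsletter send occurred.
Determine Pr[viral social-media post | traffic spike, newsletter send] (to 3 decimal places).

Pr[viral social-media post | traffic spike, newsletter send] ≈ 0.582

P(traffic spike | newsletter send) = 0.29*0.87*0.58 + 0.64*0.87*0.42 + 0.74*0.13*0.58 + 0.87*0.13*0.42 = 0.146334 + 0.233856 + 0.055796 + 0.047502 = 0.483488
The viral social-media post-present share is 0.233856 + 0.047502 = 0.281358.
Hence the posterior is 0.281358/0.483488 ≈ 0.582.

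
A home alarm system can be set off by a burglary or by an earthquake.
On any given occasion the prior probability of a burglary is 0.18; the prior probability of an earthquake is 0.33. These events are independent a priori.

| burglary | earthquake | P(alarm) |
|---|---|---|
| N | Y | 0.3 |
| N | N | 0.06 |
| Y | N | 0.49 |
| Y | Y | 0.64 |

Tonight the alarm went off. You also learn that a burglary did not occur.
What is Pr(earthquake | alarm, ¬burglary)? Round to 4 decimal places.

Pr(earthquake | alarm, ¬burglary) ≈ 0.7112

For the numerator, keep only earthquake=true terms: 0.3×0.33 = 0.099000
Denominator P(alarm | ¬burglary): 0.06×0.67 + 0.3×0.33 = 0.139200
P(earthquake | alarm, ¬burglary) = 0.099000/0.139200 ≈ 0.7112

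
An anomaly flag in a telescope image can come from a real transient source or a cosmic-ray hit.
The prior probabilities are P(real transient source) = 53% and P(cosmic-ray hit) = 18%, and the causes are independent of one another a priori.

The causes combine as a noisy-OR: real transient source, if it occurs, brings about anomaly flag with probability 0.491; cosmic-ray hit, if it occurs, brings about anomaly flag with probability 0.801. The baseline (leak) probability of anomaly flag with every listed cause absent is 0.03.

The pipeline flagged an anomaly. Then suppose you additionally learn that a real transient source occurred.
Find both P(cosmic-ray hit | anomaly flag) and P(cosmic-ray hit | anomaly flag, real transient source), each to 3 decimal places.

Under noisy-OR, P(anomaly flag | causes) = 1 − (1−0.03)·∏(1−qᵢ) over the active causes.
P(anomaly flag) = 0.03·0.47·0.82 + 0.80697·0.47·0.18 + 0.50627·0.53·0.82 + 0.901748·0.53·0.18 = 0.011562 + 0.068270 + 0.220025 + 0.086027 = 0.385884
Restricting to configurations with cosmic-ray hit present: 0.068270 + 0.086027 = 0.154297.
So P(cosmic-ray hit | anomaly flag) = 0.154297/0.385884 ≈ 0.400.

Now condition on the additional information:
For the numerator, keep only cosmic-ray hit=true terms: 0.901748×0.18 = 0.162315
Denominator P(anomaly flag | real transient source): 0.50627×0.82 + 0.901748×0.18 = 0.577456
Posterior = 0.162315 / 0.577456 ≈ 0.281

P(cosmic-ray hit | anomaly flag) ≈ 0.400; P(cosmic-ray hit | anomaly flag, real transient source) ≈ 0.281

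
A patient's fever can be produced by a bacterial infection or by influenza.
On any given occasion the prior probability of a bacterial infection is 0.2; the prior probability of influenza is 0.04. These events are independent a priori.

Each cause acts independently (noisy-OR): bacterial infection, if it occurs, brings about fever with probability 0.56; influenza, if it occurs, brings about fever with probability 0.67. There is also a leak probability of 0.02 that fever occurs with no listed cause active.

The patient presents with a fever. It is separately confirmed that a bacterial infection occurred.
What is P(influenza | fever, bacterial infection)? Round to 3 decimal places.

P(influenza | fever, bacterial infection) ≈ 0.059

Under noisy-OR, P(fever | causes) = 1 − (1−0.02)·∏(1−qᵢ) over the active causes.
Enumerate both values of influenza and weight by the priors:
  P(fever | bacterial infection) = 0.5688·0.96 + 0.857704·0.04
        = 0.546048 + 0.034308 = 0.580356
The terms with influenza present sum to 0.034308, so
  P(influenza | fever, bacterial infection) = 0.034308 / 0.580356 ≈ 0.059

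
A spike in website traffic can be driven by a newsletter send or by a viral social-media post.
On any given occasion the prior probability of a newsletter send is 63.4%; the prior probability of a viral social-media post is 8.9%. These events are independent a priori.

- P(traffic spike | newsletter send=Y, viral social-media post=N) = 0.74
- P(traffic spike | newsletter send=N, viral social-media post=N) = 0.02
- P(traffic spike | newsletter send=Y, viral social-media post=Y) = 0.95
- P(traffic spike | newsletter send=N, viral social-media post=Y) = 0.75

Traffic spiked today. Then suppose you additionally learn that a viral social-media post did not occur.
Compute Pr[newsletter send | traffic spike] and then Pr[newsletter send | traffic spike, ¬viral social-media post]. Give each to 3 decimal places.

Pr[newsletter send | traffic spike] ≈ 0.939; Pr[newsletter send | traffic spike, ¬viral social-media post] ≈ 0.985

P(traffic spike) = 0.02×0.366×0.911 + 0.75×0.366×0.089 + 0.74×0.634×0.911 + 0.95×0.634×0.089 = 0.006669 + 0.024430 + 0.427405 + 0.053605 = 0.512109
Of this, 0.481010 comes from 0.427405 + 0.053605 (the newsletter send=true cases).
P(newsletter send | traffic spike) = 0.481010 / 0.512109 ≈ 0.939

With the extra evidence:
P(traffic spike | ¬viral social-media post) = 0.02*0.366 + 0.74*0.634 = 0.007320 + 0.469160 = 0.476480
Of this, 0.469160 comes from 0.74*0.634 (the newsletter send=true cases).
Hence the posterior is 0.469160/0.476480 ≈ 0.985.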